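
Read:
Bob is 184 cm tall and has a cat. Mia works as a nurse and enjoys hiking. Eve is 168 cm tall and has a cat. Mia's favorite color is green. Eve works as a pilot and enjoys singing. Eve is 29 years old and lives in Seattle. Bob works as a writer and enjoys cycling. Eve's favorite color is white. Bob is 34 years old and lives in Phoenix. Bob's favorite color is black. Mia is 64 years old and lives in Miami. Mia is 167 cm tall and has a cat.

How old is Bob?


Bob is 34 years old

34


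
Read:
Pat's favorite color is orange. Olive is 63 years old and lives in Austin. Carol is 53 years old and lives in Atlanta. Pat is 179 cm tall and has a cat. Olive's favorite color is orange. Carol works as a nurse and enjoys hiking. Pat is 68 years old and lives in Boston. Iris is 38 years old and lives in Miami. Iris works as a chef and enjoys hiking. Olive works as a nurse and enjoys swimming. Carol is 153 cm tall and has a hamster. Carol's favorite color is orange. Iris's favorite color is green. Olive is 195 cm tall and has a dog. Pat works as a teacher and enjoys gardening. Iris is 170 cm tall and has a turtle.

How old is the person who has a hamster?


Person with hamster is Carol, age 53

53


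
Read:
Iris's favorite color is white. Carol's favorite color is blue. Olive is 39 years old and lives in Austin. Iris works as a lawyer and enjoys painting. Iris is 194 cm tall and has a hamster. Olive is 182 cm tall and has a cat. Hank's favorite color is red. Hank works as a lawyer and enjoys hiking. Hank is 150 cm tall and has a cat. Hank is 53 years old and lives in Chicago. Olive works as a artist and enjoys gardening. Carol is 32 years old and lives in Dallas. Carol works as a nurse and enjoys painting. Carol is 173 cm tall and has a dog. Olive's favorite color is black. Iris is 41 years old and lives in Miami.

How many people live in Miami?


Count in Miami: 1

1


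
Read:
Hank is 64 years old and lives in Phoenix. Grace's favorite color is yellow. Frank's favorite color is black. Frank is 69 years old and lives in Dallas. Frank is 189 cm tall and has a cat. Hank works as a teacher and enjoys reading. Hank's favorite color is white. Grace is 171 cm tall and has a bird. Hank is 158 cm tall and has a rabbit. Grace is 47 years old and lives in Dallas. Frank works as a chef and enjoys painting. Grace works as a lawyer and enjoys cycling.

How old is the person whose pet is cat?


Person with pet=cat is Frank, age 69

69


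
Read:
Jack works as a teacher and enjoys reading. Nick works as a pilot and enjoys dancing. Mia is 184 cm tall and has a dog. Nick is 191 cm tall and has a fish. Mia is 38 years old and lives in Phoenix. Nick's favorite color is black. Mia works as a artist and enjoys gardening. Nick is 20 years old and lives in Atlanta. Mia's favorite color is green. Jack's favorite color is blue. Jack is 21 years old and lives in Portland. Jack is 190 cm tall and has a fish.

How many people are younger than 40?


Filter: 3

3


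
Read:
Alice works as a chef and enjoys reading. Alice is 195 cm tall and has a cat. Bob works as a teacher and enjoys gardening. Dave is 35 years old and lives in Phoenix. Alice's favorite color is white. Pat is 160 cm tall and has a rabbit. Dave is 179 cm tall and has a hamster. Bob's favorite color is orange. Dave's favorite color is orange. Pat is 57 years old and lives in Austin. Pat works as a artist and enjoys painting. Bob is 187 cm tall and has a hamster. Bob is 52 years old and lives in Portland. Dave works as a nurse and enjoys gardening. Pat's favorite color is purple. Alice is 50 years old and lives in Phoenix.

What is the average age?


Sum=194, n=4, avg=48.5

48.5


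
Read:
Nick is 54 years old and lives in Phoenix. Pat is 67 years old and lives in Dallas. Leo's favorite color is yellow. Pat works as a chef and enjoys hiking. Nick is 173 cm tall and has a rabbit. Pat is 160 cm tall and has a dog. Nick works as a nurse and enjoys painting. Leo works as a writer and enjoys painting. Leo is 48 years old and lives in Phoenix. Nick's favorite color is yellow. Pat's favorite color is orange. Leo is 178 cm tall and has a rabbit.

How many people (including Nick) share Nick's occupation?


Nick is a nurse. Count = 1

1


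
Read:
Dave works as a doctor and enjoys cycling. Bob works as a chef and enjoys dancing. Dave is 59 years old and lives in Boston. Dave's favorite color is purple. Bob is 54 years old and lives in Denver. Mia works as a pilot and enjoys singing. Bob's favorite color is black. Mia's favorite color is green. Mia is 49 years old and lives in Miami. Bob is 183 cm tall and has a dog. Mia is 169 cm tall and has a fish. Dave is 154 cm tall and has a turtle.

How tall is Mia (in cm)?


Mia is 169 cm tall

169


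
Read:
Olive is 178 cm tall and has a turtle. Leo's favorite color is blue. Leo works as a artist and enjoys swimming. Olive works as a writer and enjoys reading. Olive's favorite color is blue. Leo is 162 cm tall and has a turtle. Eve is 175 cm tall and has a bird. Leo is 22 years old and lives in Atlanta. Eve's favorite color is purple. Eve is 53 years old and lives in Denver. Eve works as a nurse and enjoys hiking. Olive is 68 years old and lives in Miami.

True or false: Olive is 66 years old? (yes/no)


Olive is actually 68. no

no


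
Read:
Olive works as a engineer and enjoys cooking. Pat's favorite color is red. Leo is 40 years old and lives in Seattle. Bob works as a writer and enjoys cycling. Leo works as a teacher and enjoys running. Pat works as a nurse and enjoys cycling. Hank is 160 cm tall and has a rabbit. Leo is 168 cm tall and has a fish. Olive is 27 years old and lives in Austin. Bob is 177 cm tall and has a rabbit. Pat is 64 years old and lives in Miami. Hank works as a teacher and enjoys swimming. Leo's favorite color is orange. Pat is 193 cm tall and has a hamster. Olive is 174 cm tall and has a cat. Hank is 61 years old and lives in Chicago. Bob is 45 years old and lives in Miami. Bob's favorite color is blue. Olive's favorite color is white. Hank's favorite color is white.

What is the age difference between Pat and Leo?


|64 - 40| = 24

24


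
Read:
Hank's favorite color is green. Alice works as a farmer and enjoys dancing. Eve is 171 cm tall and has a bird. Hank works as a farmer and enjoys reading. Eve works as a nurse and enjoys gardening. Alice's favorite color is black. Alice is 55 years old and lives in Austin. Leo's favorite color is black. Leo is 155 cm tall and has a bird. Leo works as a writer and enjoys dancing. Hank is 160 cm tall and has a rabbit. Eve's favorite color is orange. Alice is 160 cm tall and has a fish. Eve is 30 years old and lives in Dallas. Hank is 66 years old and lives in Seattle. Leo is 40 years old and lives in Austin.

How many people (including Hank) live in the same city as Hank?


Hank lives in Seattle. Count = 1

1


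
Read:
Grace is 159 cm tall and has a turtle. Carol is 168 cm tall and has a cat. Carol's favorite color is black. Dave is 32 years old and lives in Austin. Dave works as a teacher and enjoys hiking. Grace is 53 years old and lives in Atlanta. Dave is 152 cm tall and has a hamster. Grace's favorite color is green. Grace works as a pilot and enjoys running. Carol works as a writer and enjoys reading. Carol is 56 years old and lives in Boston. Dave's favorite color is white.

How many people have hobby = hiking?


Count: 1

1


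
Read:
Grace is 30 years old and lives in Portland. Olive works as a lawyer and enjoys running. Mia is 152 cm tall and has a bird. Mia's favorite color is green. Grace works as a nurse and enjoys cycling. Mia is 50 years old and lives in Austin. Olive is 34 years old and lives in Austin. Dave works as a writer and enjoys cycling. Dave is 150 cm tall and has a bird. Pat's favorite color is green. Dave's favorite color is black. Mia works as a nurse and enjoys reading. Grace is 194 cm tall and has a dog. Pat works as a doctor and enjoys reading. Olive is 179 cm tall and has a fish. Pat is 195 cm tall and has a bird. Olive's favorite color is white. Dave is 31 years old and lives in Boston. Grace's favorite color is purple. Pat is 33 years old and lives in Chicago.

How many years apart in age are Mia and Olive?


50 vs 34, diff = 16

16


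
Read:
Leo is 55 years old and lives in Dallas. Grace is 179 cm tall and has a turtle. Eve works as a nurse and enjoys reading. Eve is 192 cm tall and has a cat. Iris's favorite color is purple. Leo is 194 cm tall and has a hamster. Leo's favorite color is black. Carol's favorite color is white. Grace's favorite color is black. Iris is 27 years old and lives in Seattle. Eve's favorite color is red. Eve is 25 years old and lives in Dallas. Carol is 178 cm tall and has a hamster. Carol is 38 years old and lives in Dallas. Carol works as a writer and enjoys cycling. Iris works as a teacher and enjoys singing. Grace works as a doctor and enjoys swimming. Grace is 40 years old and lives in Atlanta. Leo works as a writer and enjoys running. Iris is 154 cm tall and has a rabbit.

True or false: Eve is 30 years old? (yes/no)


Eve is actually 25. no

no


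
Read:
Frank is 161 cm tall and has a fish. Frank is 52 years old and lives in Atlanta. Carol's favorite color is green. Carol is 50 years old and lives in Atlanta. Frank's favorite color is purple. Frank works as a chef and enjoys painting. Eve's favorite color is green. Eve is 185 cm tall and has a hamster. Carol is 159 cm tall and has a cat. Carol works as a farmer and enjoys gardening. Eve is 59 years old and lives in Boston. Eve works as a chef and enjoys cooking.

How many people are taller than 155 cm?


Taller than 155: 3

3


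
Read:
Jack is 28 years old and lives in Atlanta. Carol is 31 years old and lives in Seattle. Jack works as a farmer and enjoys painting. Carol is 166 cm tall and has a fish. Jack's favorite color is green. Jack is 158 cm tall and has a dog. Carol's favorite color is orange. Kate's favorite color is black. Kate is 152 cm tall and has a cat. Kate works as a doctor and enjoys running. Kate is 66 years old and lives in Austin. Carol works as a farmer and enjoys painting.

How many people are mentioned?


People: Carol, Kate, Jack. Count = 3

3


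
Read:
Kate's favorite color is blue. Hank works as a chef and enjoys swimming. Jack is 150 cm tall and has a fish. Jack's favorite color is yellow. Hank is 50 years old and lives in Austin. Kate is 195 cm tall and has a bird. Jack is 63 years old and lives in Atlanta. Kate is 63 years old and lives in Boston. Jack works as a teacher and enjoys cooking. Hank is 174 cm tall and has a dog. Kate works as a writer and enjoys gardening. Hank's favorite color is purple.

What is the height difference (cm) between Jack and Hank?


|150 - 174| = 24

24


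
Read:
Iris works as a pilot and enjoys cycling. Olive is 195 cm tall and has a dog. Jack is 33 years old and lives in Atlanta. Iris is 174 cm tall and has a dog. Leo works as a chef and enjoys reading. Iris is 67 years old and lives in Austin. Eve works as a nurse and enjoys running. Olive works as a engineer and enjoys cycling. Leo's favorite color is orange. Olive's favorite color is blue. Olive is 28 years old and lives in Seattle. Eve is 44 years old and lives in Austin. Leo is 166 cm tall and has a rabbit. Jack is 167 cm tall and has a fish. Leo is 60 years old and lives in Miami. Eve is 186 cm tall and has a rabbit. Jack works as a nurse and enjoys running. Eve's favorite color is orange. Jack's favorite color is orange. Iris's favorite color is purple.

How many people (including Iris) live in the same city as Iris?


Iris lives in Austin. Count = 2

2


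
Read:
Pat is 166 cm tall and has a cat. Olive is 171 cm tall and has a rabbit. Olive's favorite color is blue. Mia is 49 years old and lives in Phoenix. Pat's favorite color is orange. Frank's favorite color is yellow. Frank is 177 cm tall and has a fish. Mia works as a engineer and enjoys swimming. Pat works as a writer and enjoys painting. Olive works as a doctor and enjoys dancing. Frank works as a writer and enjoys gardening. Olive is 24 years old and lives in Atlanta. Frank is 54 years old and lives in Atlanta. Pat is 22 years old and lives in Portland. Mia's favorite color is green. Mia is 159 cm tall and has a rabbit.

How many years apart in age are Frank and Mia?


54 vs 49, diff = 5

5


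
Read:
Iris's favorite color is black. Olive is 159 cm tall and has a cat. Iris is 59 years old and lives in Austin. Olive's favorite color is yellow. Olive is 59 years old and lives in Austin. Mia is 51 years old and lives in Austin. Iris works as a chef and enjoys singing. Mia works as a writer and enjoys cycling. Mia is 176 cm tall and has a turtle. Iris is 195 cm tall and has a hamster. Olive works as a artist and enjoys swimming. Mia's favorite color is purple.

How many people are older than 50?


Filter: 3

3


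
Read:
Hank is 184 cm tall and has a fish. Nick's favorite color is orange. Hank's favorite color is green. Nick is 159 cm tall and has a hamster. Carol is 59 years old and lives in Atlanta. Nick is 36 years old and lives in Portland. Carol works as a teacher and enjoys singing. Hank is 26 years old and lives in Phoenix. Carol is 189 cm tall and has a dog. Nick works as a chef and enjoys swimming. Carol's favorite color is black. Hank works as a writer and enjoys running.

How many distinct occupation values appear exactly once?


Unique occupation values: 3

3


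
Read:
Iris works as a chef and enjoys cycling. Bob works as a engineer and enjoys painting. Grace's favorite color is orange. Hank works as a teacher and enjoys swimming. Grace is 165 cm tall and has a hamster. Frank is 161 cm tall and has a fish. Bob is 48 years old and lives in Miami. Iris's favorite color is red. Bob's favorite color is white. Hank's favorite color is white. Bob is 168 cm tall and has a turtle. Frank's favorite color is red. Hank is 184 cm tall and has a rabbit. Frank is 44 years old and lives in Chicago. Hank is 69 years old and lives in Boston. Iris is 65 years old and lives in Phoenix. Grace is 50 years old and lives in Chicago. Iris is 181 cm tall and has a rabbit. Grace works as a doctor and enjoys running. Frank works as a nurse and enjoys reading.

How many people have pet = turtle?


Count: 1

1


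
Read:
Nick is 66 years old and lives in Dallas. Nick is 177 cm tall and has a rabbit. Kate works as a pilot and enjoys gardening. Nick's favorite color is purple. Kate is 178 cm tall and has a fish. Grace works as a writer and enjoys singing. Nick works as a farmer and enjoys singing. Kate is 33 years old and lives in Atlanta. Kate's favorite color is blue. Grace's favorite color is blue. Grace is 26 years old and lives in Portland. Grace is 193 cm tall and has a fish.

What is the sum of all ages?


66+26+33 = 125

125


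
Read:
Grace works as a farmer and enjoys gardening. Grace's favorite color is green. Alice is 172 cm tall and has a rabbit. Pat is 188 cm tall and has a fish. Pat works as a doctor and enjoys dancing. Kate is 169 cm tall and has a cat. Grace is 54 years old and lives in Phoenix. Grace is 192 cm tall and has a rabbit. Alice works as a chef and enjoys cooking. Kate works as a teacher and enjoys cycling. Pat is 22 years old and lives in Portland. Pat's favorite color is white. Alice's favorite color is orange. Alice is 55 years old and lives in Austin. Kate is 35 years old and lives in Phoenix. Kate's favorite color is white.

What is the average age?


Sum=166, n=4, avg=41.5

41.5


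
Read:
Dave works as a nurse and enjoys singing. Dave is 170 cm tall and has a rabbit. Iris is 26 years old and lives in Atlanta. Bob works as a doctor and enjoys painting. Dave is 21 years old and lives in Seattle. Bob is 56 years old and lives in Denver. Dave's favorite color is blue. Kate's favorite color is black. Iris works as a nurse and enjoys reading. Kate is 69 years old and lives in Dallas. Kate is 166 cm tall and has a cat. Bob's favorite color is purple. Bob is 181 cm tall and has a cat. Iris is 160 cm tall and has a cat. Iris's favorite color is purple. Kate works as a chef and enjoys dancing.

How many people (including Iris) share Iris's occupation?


Iris is a nurse. Count = 2

2


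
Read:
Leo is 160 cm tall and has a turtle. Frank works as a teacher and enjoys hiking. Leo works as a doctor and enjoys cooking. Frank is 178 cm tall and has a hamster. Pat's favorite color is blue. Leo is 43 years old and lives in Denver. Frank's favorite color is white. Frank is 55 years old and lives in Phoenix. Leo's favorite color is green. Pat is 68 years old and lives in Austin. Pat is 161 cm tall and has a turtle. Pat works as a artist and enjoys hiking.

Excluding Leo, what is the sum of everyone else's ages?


Sum (excluding Leo): 123

123


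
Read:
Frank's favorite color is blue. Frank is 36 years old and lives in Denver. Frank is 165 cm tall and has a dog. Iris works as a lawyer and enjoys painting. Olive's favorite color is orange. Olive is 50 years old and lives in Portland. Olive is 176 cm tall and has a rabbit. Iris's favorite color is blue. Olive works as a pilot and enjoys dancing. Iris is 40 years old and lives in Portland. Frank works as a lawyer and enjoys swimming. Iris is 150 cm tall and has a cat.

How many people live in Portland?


Count in Portland: 2

2


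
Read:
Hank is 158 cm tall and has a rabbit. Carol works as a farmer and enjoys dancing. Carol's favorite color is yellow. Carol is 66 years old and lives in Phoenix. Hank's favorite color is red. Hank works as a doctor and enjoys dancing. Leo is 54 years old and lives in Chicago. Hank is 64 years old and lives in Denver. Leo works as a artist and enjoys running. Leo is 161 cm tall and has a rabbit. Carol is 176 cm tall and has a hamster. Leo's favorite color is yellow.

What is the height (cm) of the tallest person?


Tallest: Carol at 176 cm

176


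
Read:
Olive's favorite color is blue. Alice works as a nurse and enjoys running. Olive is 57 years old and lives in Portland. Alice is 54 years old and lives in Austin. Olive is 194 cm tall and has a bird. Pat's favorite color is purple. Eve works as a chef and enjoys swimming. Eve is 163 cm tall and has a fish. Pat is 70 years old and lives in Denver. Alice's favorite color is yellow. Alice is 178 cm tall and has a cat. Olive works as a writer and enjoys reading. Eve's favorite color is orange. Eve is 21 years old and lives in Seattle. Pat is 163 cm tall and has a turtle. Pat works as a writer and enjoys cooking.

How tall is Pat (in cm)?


Pat is 163 cm tall

163


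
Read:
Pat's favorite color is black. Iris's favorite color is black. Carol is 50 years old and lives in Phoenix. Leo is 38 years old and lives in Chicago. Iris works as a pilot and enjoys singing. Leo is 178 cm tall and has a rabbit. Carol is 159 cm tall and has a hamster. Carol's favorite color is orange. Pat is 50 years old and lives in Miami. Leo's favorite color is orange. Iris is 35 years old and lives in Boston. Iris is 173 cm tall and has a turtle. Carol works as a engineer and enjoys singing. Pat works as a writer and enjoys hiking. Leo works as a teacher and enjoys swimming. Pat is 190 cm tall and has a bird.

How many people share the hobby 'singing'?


Count: 2

2


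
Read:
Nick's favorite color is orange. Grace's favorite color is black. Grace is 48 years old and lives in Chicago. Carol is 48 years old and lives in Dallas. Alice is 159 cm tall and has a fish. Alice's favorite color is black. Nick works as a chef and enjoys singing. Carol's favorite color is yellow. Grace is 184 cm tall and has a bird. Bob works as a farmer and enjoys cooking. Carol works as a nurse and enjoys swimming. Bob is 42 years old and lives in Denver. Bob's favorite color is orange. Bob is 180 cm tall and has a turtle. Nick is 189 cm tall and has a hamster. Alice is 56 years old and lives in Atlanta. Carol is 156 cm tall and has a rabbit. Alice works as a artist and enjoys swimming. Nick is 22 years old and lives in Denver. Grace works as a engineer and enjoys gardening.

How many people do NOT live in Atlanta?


Not in Atlanta: 4

4


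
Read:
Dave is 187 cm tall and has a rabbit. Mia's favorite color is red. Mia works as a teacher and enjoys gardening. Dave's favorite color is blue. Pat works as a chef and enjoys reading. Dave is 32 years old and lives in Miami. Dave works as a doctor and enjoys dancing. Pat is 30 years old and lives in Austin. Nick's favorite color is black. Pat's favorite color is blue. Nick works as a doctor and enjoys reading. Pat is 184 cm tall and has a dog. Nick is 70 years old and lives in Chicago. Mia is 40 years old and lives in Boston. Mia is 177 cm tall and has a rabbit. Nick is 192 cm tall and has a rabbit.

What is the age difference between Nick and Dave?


|70 - 32| = 38

38


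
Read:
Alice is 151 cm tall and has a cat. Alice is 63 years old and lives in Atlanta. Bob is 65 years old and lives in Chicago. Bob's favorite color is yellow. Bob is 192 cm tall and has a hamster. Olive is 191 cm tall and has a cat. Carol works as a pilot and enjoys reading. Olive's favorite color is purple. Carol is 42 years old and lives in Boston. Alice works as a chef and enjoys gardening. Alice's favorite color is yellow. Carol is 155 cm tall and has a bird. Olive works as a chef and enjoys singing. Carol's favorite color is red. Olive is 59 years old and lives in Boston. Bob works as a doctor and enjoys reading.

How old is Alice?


Alice is 63 years old

63


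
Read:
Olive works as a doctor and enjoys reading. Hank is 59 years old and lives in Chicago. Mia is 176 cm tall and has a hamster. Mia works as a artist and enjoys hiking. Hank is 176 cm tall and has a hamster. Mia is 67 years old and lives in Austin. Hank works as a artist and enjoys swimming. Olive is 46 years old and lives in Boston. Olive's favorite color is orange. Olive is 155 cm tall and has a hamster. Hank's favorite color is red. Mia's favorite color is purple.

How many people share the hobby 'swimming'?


Count: 1

1


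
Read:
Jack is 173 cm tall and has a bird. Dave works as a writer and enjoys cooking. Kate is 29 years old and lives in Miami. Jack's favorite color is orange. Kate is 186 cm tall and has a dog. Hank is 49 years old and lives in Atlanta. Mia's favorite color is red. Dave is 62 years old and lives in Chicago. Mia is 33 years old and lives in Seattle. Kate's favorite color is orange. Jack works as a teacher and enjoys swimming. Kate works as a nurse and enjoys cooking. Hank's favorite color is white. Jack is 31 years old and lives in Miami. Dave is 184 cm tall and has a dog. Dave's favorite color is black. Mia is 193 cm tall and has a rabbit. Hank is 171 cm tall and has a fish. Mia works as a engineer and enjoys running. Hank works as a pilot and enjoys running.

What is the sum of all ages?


33+49+31+29+62 = 204

204


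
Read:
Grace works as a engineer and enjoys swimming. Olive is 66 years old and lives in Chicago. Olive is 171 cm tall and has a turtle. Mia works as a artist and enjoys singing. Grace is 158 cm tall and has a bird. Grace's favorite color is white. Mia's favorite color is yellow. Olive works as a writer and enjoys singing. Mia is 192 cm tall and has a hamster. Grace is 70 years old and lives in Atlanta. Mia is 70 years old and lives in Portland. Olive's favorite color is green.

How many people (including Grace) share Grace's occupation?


Grace is a engineer. Count = 1

1


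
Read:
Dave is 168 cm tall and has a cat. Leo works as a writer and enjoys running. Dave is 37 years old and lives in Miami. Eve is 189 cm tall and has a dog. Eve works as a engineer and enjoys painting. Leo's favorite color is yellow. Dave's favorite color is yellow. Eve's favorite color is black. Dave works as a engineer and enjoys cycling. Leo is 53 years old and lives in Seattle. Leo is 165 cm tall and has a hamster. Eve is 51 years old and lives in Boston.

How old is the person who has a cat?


Person with cat is Dave, age 37

37


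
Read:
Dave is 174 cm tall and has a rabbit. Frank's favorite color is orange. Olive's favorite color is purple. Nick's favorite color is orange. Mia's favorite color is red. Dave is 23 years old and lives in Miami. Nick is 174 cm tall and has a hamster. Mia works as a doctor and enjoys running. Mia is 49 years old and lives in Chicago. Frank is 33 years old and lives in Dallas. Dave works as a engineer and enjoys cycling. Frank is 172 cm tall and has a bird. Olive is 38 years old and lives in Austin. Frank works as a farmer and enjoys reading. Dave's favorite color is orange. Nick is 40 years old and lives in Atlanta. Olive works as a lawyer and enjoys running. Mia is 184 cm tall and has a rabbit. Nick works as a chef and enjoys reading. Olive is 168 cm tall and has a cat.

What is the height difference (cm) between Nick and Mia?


|174 - 184| = 10

10


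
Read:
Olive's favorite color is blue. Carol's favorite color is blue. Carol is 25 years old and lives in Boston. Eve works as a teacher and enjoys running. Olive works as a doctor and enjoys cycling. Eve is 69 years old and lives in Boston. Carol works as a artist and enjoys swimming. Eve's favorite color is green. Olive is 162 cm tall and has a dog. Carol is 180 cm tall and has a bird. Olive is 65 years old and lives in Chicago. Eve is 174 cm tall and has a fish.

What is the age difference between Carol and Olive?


|25 - 65| = 40

40


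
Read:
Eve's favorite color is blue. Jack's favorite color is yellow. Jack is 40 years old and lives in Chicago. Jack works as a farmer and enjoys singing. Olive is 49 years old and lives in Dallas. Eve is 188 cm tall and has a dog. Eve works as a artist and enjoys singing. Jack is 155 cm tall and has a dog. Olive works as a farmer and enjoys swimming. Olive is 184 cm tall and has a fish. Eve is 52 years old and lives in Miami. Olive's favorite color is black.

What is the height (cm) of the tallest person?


Tallest: Eve at 188 cm

188


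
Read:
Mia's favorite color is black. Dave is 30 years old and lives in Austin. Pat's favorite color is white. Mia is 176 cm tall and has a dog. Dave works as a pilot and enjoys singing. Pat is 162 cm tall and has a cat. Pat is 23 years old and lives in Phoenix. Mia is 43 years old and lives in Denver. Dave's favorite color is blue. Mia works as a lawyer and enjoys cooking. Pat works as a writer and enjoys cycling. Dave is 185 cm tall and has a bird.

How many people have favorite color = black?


Count: 1

1


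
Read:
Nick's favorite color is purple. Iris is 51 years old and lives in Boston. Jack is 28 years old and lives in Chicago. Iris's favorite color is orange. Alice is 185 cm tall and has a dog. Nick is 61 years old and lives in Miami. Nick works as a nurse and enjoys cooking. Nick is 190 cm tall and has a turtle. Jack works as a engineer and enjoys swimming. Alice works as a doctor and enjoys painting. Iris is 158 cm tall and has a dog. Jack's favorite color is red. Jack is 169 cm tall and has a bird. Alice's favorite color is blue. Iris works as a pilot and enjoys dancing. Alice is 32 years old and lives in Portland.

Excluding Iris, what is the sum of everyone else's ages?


Sum (excluding Iris): 121

121


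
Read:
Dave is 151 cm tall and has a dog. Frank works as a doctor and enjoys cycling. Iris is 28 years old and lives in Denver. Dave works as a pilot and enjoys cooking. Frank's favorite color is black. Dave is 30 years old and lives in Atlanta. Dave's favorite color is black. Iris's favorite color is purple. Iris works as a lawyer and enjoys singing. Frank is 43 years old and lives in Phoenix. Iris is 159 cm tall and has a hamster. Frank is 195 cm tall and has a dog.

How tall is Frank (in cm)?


Frank is 195 cm tall

195


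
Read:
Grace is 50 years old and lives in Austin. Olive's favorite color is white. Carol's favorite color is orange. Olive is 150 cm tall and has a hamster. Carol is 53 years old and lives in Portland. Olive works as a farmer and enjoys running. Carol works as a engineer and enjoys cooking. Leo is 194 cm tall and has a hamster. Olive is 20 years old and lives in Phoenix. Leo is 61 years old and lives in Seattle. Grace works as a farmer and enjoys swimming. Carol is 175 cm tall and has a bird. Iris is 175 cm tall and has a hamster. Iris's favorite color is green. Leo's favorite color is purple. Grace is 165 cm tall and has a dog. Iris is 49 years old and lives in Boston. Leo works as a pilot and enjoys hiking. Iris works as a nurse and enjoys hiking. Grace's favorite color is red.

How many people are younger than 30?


Filter: 1

1


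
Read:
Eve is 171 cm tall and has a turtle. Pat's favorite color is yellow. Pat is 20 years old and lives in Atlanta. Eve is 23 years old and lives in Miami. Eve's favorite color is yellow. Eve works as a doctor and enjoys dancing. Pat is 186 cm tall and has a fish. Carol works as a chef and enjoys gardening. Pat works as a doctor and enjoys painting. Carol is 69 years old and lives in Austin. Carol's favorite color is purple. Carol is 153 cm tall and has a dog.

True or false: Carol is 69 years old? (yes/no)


Carol is actually 69. yes

yes


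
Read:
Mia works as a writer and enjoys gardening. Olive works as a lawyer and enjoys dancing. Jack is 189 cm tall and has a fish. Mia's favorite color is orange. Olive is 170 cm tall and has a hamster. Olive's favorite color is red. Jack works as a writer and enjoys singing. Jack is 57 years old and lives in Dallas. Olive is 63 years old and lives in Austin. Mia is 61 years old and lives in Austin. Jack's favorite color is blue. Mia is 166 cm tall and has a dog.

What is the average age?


Sum=181, n=3, avg=60.33

60.33


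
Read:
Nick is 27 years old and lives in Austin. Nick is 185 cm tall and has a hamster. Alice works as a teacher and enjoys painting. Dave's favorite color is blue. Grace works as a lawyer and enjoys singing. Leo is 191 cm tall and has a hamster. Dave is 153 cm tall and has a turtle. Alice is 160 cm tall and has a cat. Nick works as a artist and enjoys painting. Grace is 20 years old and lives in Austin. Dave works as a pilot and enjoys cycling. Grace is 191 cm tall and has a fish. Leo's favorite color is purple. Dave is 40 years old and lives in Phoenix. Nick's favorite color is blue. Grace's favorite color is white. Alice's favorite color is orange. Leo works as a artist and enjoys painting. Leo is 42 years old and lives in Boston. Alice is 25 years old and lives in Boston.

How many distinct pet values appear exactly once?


Unique pet values: 3

3


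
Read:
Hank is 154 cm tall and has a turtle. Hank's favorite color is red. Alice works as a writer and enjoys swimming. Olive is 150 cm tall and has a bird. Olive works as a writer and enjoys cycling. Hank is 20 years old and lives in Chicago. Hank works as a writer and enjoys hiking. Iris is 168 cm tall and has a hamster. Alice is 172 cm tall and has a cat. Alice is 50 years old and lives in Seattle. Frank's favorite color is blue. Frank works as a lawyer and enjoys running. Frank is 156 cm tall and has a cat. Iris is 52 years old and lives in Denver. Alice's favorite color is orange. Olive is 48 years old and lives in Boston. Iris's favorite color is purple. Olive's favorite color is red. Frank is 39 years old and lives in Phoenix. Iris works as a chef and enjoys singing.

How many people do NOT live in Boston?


Not in Boston: 4

4


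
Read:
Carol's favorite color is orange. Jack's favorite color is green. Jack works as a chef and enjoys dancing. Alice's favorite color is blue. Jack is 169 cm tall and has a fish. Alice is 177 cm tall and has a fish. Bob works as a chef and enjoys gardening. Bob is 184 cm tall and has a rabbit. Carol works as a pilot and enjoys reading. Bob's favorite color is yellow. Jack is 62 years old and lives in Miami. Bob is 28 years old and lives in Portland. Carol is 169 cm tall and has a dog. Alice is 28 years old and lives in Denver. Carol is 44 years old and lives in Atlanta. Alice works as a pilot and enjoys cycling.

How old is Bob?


Bob is 28 years old

28


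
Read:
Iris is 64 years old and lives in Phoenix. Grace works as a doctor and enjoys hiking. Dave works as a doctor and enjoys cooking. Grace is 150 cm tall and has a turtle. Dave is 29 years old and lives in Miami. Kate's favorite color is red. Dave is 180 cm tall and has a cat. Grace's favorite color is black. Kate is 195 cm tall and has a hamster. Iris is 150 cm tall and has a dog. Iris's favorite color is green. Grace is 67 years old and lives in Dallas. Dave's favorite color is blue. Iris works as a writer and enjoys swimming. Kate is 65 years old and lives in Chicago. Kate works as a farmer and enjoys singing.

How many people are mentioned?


People: Dave, Kate, Iris, Grace. Count = 4

4


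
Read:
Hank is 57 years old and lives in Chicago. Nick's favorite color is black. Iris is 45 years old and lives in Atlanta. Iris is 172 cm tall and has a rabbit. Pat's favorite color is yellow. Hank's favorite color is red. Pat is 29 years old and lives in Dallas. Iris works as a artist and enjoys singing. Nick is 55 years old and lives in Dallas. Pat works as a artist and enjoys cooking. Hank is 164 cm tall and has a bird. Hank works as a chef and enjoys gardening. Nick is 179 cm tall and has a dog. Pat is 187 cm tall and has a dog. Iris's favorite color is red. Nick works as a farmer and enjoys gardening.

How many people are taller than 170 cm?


Taller than 170: 3

3


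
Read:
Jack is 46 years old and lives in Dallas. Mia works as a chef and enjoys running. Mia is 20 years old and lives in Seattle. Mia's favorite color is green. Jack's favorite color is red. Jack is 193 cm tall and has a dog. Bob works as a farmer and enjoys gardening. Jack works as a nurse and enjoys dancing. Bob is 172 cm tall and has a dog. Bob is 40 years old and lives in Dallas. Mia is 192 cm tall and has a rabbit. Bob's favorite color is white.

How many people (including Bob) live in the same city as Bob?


Bob lives in Dallas. Count = 2

2


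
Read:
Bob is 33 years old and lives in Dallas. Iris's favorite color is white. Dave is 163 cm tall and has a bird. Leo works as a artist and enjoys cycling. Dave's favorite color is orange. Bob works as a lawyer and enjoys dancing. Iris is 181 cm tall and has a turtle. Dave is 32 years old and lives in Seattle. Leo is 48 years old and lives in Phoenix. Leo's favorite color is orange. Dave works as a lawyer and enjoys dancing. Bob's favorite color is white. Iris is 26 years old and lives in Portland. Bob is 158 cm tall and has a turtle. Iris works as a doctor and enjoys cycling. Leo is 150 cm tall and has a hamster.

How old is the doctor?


The doctor is Iris, age 26

26


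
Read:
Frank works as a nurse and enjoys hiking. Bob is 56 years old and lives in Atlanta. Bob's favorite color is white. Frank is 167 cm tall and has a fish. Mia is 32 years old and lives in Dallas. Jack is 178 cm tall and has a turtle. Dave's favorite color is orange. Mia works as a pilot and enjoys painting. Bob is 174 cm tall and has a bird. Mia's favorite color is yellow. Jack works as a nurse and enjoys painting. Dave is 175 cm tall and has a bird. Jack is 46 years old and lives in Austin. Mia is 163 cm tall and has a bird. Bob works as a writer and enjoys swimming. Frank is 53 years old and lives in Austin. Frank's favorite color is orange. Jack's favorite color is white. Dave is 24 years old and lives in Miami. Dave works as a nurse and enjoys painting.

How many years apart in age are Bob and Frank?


56 vs 53, diff = 3

3


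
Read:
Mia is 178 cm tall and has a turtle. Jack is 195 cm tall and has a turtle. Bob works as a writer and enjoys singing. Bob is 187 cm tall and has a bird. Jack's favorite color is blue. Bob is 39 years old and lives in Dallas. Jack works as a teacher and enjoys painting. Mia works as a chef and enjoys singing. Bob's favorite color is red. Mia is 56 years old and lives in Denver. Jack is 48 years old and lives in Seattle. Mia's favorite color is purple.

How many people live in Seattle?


Count in Seattle: 1

1


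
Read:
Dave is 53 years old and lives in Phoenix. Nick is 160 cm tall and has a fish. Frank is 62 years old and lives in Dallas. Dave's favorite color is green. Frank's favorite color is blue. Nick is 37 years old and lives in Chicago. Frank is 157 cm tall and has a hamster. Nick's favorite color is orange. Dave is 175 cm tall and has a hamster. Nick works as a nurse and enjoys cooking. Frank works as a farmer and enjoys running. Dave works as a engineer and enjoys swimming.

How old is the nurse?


The nurse is Nick, age 37

37


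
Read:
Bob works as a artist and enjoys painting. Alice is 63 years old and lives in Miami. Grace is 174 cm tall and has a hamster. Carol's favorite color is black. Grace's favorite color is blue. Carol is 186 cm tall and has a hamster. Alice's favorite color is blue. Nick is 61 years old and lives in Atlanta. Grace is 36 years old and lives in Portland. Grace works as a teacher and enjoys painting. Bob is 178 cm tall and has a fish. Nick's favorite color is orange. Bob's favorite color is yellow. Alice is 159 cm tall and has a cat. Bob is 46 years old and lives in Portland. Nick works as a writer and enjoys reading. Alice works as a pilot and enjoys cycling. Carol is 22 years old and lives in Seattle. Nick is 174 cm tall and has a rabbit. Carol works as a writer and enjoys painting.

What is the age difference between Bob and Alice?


|46 - 63| = 17

17


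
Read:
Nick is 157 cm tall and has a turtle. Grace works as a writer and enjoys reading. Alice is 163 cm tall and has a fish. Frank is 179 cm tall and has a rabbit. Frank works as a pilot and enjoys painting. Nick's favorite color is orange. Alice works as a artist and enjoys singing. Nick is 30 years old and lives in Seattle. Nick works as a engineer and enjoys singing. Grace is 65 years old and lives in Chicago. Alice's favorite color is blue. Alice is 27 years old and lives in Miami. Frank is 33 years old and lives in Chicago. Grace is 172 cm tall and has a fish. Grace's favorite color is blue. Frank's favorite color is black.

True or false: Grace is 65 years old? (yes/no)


Grace is actually 65. yes

yes


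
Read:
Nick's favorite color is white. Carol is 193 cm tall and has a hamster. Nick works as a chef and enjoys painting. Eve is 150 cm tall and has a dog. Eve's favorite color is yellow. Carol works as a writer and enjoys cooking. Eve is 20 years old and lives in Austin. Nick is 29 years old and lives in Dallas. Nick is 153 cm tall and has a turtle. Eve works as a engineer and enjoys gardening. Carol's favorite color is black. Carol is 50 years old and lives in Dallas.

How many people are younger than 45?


Filter: 2

2


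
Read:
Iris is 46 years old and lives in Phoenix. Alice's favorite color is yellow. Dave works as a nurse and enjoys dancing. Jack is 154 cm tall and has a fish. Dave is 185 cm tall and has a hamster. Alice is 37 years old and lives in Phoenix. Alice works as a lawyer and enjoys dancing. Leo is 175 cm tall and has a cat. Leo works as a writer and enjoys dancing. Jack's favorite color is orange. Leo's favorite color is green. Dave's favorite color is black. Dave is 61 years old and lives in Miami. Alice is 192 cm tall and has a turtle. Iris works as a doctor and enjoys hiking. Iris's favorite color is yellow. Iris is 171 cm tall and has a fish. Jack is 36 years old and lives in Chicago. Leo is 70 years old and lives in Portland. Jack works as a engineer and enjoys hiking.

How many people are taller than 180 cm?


Taller than 180: 2

2


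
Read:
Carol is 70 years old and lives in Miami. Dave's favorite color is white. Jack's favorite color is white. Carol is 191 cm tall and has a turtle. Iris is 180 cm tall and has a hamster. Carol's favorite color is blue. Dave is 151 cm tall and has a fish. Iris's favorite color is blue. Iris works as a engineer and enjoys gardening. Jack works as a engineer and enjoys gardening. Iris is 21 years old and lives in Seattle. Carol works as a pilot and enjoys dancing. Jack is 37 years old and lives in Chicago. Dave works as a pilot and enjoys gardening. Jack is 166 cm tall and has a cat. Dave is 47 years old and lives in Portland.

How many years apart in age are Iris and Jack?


21 vs 37, diff = 16

16
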